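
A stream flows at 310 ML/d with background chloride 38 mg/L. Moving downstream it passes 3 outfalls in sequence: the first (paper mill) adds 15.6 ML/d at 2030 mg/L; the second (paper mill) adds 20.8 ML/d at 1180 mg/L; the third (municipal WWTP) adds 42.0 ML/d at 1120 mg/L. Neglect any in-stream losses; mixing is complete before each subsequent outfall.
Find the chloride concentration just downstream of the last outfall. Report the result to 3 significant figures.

After outfall 1: Q = 310.0 + 15.60 = 325.6 ML/d; C = (310.0·38.00 + 15.60·2030)/325.6 = 133.4 mg/L.
After outfall 2: Q = 325.6 + 20.80 = 346.4 ML/d; C = (325.6·133.4 + 20.80·1180)/346.4 = 196.3 mg/L.
After outfall 3: Q = 346.4 + 42.00 = 388.4 ML/d; C = (346.4·196.3 + 42.00·1120)/388.4 = 296.2 mg/L.

296 mg/L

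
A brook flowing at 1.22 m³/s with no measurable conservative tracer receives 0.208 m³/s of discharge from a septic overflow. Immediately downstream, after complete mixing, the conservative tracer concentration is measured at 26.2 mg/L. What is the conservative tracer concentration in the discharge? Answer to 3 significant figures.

180 mg/L

Mass balance: 1.220·0 + 0.2080·Cₑ = 1.428·26.20
→ Cₑ = (1.428·26.20 − 1.220·0) / 0.2080 = 179.9 mg/L.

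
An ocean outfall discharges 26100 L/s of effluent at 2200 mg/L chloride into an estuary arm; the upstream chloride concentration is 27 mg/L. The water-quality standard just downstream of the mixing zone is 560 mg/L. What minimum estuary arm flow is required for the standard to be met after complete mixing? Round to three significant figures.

80300 L/s

Set C_mix = 560: (Q·27.00 + 26100·2200) / (Q + 26100) = 560
→ Q = 26100·(2200 − 560)/(560 − 27.00) = 80310 L/s.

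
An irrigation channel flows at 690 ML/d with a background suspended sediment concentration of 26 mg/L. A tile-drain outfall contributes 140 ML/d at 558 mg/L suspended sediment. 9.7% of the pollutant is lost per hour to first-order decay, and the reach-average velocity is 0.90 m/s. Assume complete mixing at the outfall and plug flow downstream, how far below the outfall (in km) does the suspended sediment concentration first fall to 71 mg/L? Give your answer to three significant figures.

15.5 km

Flow-weighted average: C = (690.0·26.00 + 140.0·558.0) / 830.0 = 96060/830.0 = 115.7 mg/L.
9.7%/h lost → k = −ln(1 − 0.097) = 0.1020 h⁻¹.
Set 115.7·exp(−k·t) = 71 → t = ln(115.7/71)/k = 17240 s = 4.789 h.
Distance = v·t = 0.90·17240 = 15520 m = 15.52 km.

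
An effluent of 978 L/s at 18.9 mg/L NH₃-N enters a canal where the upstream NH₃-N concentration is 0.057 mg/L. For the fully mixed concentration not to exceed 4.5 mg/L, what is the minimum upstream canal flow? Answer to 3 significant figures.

3170 L/s

Set C_mix = 4.5: (Q·0.05700 + 978.0·18.90) / (Q + 978.0) = 4.5
→ Q = 978.0·(18.90 − 4.5)/(4.5 − 0.05700) = 3170 L/s.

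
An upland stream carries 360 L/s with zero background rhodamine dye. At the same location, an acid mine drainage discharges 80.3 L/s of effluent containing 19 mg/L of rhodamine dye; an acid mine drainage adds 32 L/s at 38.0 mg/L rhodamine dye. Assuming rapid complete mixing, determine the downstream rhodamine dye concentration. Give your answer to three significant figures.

5.80 mg/L

Mixed concentration C = ΣQC/ΣQ = (360.0·0 + 80.30·19.00 + 32.00·38.00) / 472.3 = 2742/472.3 = 5.805 mg/L.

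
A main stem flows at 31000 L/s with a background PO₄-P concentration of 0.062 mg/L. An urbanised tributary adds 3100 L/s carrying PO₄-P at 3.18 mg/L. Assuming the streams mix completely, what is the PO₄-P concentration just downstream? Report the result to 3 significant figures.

0.345 mg/L

After mixing, C = (31000·0.06200 + 3100·3.180) / 34100 = 11780/34100 = 0.3455 mg/L.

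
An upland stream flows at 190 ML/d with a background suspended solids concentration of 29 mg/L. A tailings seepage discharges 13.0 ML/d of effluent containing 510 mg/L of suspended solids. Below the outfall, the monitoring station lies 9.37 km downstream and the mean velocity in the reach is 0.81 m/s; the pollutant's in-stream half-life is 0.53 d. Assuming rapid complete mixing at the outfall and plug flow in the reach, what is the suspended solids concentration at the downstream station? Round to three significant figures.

Mixed concentration C = ΣQC/ΣQ = (190.0·29.00 + 13.00·510.0) / 203.0 = 12140/203.0 = 59.80 mg/L.
Travel time t = 9.37·1000 / 0.81 = 11570 s = 3.213 h.
Half-life 0.53 d → k = ln 2 / 0.53 = 1.308 d⁻¹.
First-order decay: C = 59.80·exp(−k·t) = 59.80·0.8394 = 50.20 mg/L.

50.2 mg/L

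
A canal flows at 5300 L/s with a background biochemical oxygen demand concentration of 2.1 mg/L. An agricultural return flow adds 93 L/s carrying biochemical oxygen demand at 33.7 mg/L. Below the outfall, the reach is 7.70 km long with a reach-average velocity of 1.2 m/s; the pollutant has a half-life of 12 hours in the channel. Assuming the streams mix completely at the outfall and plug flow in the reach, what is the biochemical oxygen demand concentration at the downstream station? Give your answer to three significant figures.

Conservation of mass: C = (5300·2.100 + 93.00·33.70) / 5393 = 14260/5393 = 2.645 mg/L.
Travel time t = 7.70·1000 / 1.2 = 6417 s = 1.782 h.
Half-life 12 h → k = ln 2 / 12 = 0.05776 h⁻¹ = 1.386 d⁻¹.
After decay, C = 2.645 × e^(−kt) = 2.645 × 0.9022 = 2.386 mg/L.

2.39 mg/L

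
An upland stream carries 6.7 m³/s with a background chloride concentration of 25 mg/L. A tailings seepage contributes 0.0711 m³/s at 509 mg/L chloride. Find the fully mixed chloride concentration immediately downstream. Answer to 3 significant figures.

30.1 mg/L

Conservation of mass: C = (6.700·25.00 + 0.07110·509.0) / 6.771 = 203.7/6.771 = 30.08 mg/L.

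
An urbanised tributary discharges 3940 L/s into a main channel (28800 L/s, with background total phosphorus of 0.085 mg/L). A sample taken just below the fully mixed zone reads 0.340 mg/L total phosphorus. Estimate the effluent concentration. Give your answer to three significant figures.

2.20 mg/L

Mass balance: 28800·0.08500 + 3940·Cₑ = 32740·0.3400
→ Cₑ = (32740·0.3400 − 28800·0.08500) / 3940 = 2.204 mg/L.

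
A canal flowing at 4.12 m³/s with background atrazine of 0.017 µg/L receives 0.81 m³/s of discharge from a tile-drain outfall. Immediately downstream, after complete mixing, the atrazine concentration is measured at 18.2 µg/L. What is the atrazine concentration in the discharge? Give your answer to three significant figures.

Mass balance: 4.120·0.01700 + 0.8100·Cₑ = 4.930·18.20
→ Cₑ = (4.930·18.20 − 4.120·0.01700) / 0.8100 = 110.7 µg/L.

111 µg/L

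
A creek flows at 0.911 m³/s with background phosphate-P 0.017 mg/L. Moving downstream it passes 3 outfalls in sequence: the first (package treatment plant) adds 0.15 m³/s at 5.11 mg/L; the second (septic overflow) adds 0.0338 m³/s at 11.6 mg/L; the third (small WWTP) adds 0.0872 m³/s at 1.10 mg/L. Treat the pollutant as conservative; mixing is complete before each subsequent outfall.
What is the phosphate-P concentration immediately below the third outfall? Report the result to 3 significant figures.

Below outfall 1: Q → 1.061 m³/s, C = (0.9110·0.01700 + 0.1500·5.110)/1.061 = 0.7370 mg/L.
Below outfall 2: Q → 1.095 m³/s, C = (1.061·0.7370 + 0.03380·11.60)/1.095 = 1.072 mg/L.
Below outfall 3: Q → 1.182 m³/s, C = (1.095·1.072 + 0.08720·1.100)/1.182 = 1.074 mg/L.

1.07 mg/L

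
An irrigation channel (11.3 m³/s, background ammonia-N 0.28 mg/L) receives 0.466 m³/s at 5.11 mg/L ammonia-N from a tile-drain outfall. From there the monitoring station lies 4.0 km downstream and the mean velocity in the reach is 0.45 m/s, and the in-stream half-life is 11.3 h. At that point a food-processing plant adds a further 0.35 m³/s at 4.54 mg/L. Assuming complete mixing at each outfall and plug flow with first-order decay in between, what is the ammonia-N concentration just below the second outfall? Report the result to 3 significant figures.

Conservation of mass: C = (11.30·0.2800 + 0.4660·5.110) / 11.77 = 5.545/11.77 = 0.4713 mg/L; combined flow 11.77 m³/s.
Travel time t = 4.0·1000 / 0.45 = 8889 s = 2.469 h.
Half-life 11.3 h → k = ln 2 / 11.3 = 0.06134 h⁻¹ = 1.472 d⁻¹.
Applying C = C₀e^(−kt): 0.4713 × 0.8595 = 0.4051 mg/L.
Second outfall: C = (11.77·0.4051 + 0.3500·4.540)/12.12 = 0.5245 mg/L.

0.525 mg/L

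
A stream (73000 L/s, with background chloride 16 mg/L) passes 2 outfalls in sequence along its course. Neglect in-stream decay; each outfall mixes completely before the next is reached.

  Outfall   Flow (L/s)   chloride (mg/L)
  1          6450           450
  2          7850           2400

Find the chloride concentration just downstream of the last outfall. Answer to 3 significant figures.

262 mg/L

Outfall 1: combined Q = 79450 L/s; C = (73000·16.00 + 6450·450.0)/79450 = 51.23 mg/L.
Outfall 2: combined Q = 87300 L/s; C = (79450·51.23 + 7850·2400)/87300 = 262.4 mg/L.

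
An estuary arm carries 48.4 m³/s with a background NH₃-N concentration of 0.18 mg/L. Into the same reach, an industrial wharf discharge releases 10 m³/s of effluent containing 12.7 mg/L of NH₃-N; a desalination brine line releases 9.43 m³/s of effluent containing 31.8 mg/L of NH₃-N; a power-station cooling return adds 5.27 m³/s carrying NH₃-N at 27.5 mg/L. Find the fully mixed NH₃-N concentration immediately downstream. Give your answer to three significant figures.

7.94 mg/L

Mixed concentration C = ΣQC/ΣQ = (48.40·0.1800 + 10.00·12.70 + 9.430·31.80 + 5.270·27.50) / 73.10 = 580.5/73.10 = 7.941 mg/L.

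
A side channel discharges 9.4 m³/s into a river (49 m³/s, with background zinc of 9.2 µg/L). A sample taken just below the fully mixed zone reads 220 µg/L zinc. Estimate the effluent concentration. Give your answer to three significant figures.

1320 µg/L

Mass balance: 49.00·9.200 + 9.400·Cₑ = 58.40·220.0
→ Cₑ = (58.40·220.0 − 49.00·9.200) / 9.400 = 1319 µg/L.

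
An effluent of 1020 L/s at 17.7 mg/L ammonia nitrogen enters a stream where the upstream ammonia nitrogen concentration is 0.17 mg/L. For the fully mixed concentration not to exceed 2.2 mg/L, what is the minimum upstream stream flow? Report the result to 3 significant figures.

Set C_mix = 2.2: (Q·0.1700 + 1020·17.70) / (Q + 1020) = 2.2
→ Q = 1020·(17.70 − 2.2)/(2.2 − 0.1700) = 7788 L/s.

7790 L/s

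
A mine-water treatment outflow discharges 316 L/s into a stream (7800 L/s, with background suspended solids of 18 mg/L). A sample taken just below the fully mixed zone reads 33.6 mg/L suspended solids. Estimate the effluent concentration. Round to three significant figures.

Mass balance: 7800·18.00 + 316.0·Cₑ = 8116·33.60
→ Cₑ = (8116·33.60 − 7800·18.00) / 316.0 = 418.7 mg/L.

419 mg/L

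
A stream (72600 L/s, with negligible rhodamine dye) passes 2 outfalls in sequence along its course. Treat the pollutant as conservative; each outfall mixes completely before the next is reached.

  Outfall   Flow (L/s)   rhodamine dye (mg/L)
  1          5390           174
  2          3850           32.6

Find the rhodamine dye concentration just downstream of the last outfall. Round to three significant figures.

After outfall 1: Q = 72600 + 5390 = 77990 L/s; C = (72600·0 + 5390·174.0)/77990 = 12.03 mg/L.
After outfall 2: Q = 77990 + 3850 = 81840 L/s; C = (77990·12.03 + 3850·32.60)/81840 = 12.99 mg/L.

13.0 mg/L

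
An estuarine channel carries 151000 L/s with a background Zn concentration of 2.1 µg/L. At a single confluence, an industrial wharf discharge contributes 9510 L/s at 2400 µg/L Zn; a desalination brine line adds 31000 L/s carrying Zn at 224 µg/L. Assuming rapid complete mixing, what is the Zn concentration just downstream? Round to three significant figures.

Mass balance: C = (151000·2.100 + 9510·2400 + 31000·224.0) / 191500 = 30090000/191500 = 157.1 µg/L.

157 µg/L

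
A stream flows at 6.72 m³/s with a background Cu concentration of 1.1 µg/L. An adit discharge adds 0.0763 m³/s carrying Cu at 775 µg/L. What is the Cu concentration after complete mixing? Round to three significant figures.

9.79 µg/L

Conservation of mass: C = (6.720·1.100 + 0.07630·775.0) / 6.796 = 66.52/6.796 = 9.788 µg/L.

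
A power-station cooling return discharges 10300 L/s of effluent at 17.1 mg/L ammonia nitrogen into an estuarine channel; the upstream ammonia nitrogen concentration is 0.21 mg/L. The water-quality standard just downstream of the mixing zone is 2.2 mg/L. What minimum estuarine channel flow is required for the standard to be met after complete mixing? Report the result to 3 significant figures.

77100 L/s

Set C_mix = 2.2: (Q·0.2100 + 10300·17.10) / (Q + 10300) = 2.2
→ Q = 10300·(17.10 − 2.2)/(2.2 − 0.2100) = 77120 L/s.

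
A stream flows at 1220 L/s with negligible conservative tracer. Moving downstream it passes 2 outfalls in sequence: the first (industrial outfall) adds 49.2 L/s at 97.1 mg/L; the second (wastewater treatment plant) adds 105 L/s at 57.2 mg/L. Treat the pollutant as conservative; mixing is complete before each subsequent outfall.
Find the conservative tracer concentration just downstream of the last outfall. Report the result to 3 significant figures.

7.85 mg/L

Outfall 1: combined Q = 1269 L/s; C = (1220·0 + 49.20·97.10)/1269 = 3.764 mg/L.
Outfall 2: combined Q = 1374 L/s; C = (1269·3.764 + 105.0·57.20)/1374 = 7.847 mg/L.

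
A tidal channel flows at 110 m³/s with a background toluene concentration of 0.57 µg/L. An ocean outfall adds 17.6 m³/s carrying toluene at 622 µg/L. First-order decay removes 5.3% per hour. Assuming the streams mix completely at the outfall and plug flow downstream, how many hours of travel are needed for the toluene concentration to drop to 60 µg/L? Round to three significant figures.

After mixing, C = (110.0·0.5700 + 17.60·622.0) / 127.6 = 11010/127.6 = 86.28 µg/L.
5.3%/h lost → k = −ln(1 − 0.053) = 0.05446 h⁻¹.
86.28·exp(−k·t) = 60 → t = ln(86.28/60)/k = 24020 s = 6.672 h.

6.67 h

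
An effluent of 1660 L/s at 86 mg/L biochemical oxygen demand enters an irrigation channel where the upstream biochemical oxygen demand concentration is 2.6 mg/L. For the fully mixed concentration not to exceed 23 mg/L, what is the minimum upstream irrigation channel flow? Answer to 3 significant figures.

5130 L/s

Set C_mix = 23: (Q·2.600 + 1660·86.00) / (Q + 1660) = 23
→ Q = 1660·(86.00 − 23)/(23 − 2.600) = 5126 L/s.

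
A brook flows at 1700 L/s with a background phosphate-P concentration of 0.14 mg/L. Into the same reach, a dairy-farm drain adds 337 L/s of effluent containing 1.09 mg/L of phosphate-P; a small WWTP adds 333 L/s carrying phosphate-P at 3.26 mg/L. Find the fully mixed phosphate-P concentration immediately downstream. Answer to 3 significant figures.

0.713 mg/L

Mixed concentration C = ΣQC/ΣQ = (1700·0.1400 + 337.0·1.090 + 333.0·3.260) / 2370 = 1691/2370 = 0.7135 mg/L.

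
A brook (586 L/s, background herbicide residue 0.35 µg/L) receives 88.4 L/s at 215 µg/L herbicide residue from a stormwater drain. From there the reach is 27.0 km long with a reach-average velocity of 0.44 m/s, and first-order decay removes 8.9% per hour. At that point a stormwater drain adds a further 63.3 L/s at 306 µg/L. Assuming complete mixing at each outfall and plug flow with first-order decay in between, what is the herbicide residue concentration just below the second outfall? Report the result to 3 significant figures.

After mixing, C = (586.0·0.3500 + 88.40·215.0) / 674.4 = 19210/674.4 = 28.49 µg/L; combined flow 674.4 L/s.
Travel time t = 27.0·1000 / 0.44 = 61360 s = 17.05 h.
8.9%/h lost → k = −ln(1 − 0.089) = 0.09321 h⁻¹.
Decay over the reach: 28.49·exp(−kt) = 28.49·0.2042 = 5.816 µg/L.
At the second outfall, C = (674.4·5.816 + 63.30·306.0) / (674.4 + 63.30) = 31.57 µg/L.

31.6 µg/L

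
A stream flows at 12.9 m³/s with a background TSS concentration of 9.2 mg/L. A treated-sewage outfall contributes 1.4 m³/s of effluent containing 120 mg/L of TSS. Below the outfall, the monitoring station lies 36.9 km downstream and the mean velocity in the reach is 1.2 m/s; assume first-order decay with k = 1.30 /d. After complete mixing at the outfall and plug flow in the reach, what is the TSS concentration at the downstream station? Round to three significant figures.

Mass balance: C = (12.90·9.200 + 1.400·120.0) / 14.30 = 286.7/14.30 = 20.05 mg/L.
Travel time t = 36.9·1000 / 1.2 = 30750 s = 8.542 h.
Applying C = C₀e^(−kt): 20.05 × 0.6296 = 12.62 mg/L.

12.6 mg/L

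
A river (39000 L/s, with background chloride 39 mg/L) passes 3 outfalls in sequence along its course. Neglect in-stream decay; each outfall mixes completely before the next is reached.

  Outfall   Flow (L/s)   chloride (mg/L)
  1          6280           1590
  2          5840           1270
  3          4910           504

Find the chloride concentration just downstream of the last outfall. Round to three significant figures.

Below outfall 1: Q → 45280 L/s, C = (39000·39.00 + 6280·1590)/45280 = 254.1 mg/L.
Below outfall 2: Q → 51120 L/s, C = (45280·254.1 + 5840·1270)/51120 = 370.2 mg/L.
Below outfall 3: Q → 56030 L/s, C = (51120·370.2 + 4910·504.0)/56030 = 381.9 mg/L.

382 mg/L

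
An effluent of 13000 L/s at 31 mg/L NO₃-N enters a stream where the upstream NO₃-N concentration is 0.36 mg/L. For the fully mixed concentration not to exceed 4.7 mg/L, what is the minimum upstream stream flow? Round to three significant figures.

78800 L/s

Set C_mix = 4.7: (Q·0.3600 + 13000·31.00) / (Q + 13000) = 4.7
→ Q = 13000·(31.00 − 4.7)/(4.7 − 0.3600) = 78780 L/s.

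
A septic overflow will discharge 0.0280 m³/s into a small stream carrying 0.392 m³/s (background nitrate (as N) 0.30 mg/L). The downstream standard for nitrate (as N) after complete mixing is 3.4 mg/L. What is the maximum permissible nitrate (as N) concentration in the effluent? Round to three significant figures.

At the limit, (Qr·Cr + Qe·Cₑ)/(Qr + Qe) = 3.4:
Cₑ = (0.4200·3.4 − 0.3920·0.3000) / 0.02800 = 46.80 mg/L.

46.8 mg/L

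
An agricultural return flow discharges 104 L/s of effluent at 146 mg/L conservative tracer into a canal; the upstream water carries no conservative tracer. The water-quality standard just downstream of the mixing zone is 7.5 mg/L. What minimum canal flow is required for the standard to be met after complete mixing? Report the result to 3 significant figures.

1920 L/s

Set C_mix = 7.5: (Q·0 + 104.0·146.0) / (Q + 104.0) = 7.5
→ Q = 104.0·(146.0 − 7.5)/(7.5 − 0) = 1921 L/s.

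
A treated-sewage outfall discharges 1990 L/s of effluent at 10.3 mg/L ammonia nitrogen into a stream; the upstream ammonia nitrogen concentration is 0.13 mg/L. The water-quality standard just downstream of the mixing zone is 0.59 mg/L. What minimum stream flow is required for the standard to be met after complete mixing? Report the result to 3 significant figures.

Set C_mix = 0.59: (Q·0.1300 + 1990·10.30) / (Q + 1990) = 0.59
→ Q = 1990·(10.30 − 0.59)/(0.59 − 0.1300) = 42010 L/s.

42000 L/s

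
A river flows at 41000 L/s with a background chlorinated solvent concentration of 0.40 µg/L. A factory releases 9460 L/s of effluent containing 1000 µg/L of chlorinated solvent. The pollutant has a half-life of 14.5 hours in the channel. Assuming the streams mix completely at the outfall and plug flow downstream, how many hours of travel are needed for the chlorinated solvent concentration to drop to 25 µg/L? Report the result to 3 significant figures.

Mass balance: C = (41000·0.4000 + 9460·1000) / 50460 = 9476000/50460 = 187.8 µg/L.
Half-life 14.5 h → k = ln 2 / 14.5 = 0.04780 h⁻¹ = 1.147 d⁻¹.
187.8·exp(−k·t) = 25 → t = ln(187.8/25)/k = 151900 s = 42.18 h.

42.2 h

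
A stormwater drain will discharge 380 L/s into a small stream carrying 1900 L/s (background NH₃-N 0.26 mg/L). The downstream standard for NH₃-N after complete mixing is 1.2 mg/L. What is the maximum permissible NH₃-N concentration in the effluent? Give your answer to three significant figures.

5.90 mg/L

At the limit, (Qr·Cr + Qe·Cₑ)/(Qr + Qe) = 1.2:
Cₑ = (2280·1.2 − 1900·0.2600) / 380.0 = 5.900 mg/L.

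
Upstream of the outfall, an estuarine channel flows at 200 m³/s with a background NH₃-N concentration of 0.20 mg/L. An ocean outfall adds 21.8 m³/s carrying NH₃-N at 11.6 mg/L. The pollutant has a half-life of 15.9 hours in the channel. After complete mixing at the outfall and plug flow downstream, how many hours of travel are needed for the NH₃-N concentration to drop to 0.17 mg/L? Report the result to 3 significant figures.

47.0 h

After mixing, C = (200.0·0.2000 + 21.80·11.60) / 221.8 = 292.9/221.8 = 1.320 mg/L.
Half-life 15.9 h → k = ln 2 / 15.9 = 0.04359 h⁻¹ = 1.046 d⁻¹.
1.320·exp(−k·t) = 0.17 → t = ln(1.320/0.17)/k = 169300 s = 47.02 h.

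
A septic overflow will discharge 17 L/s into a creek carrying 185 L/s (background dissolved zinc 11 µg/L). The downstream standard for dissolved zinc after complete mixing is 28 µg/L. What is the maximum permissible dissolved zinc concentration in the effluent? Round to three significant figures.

213 µg/L

At the limit, (Qr·Cr + Qe·Cₑ)/(Qr + Qe) = 28:
Cₑ = (202.0·28 − 185.0·11.00) / 17.00 = 213.0 µg/L.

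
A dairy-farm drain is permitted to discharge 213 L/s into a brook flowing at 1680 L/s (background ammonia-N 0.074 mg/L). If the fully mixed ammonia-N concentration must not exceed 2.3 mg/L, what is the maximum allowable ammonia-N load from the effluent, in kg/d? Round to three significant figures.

Mass balance at the limit: 1680·0.07400 + 213.0·Cₑ = 1893·2.3 → Cₑ = 19.86 mg/L.
213.0 L/s = 0.2130 m³/s. Load = 0.2130 m³/s × 19.86 g/m³ × 86 400 s/d = 365.4 kg/d.

365 kg/d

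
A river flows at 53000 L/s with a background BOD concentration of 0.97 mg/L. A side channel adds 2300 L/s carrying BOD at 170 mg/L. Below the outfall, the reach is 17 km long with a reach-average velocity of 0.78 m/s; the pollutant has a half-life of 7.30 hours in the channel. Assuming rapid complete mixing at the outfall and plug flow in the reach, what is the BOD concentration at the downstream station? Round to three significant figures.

4.50 mg/L

Flow-weighted average: C = (53000·0.9700 + 2300·170.0) / 55300 = 442400/55300 = 8.000 mg/L.
Travel time t = 17·1000 / 0.78 = 21790 s = 6.054 h.
Half-life 7.30 h → k = ln 2 / 7.30 = 0.09495 h⁻¹ = 2.279 d⁻¹.
Applying C = C₀e^(−kt): 8.000 × 0.5628 = 4.502 mg/L.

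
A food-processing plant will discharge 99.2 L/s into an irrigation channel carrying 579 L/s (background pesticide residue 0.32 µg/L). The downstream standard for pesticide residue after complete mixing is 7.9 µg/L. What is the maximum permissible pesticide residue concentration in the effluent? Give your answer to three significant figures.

At the limit, (Qr·Cr + Qe·Cₑ)/(Qr + Qe) = 7.9:
Cₑ = (678.2·7.9 − 579.0·0.3200) / 99.20 = 52.14 µg/L.

52.1 µg/L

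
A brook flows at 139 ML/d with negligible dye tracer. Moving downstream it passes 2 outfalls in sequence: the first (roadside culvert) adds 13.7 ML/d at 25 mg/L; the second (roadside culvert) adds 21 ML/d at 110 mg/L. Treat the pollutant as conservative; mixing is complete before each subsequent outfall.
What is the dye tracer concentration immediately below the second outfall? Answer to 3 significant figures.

Outfall 1: combined Q = 152.7 ML/d; C = (139.0·0 + 13.70·25.00)/152.7 = 2.243 mg/L.
Outfall 2: combined Q = 173.7 ML/d; C = (152.7·2.243 + 21.00·110.0)/173.7 = 15.27 mg/L.

15.3 mg/L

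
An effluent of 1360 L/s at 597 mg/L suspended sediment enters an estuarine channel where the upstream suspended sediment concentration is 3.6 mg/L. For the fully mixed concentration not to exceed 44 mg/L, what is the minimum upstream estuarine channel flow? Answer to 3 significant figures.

Set C_mix = 44: (Q·3.600 + 1360·597.0) / (Q + 1360) = 44
→ Q = 1360·(597.0 − 44)/(44 − 3.600) = 18620 L/s.

18600 L/s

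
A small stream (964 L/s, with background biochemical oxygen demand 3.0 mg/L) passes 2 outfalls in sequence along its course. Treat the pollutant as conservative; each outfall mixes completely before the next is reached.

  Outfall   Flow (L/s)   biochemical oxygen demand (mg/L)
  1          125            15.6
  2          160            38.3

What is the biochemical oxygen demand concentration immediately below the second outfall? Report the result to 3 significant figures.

8.78 mg/L

After outfall 1: Q = 964.0 + 125.0 = 1089 L/s; C = (964.0·3.000 + 125.0·15.60)/1089 = 4.446 mg/L.
After outfall 2: Q = 1089 + 160.0 = 1249 L/s; C = (1089·4.446 + 160.0·38.30)/1249 = 8.783 mg/L.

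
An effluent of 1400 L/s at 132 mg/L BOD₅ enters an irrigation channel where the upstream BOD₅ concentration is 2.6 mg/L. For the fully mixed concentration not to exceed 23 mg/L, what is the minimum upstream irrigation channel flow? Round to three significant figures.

Set C_mix = 23: (Q·2.600 + 1400·132.0) / (Q + 1400) = 23
→ Q = 1400·(132.0 − 23)/(23 − 2.600) = 7480 L/s.

7480 L/s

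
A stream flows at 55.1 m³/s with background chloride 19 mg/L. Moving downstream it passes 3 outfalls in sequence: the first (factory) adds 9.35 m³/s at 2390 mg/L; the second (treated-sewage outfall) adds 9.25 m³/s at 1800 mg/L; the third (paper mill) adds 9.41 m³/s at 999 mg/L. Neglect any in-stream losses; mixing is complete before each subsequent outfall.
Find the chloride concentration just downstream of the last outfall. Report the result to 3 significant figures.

595 mg/L

Below outfall 1: Q → 64.45 m³/s, C = (55.10·19.00 + 9.350·2390)/64.45 = 363.0 mg/L.
Below outfall 2: Q → 73.70 m³/s, C = (64.45·363.0 + 9.250·1800)/73.70 = 543.3 mg/L.
Below outfall 3: Q → 83.11 m³/s, C = (73.70·543.3 + 9.410·999.0)/83.11 = 594.9 mg/L.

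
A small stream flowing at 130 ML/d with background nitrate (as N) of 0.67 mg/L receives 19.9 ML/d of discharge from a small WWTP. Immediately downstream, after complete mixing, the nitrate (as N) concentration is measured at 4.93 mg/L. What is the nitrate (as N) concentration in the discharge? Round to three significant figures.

32.8 mg/L

Mass balance: 130.0·0.6700 + 19.90·Cₑ = 149.9·4.930
→ Cₑ = (149.9·4.930 − 130.0·0.6700) / 19.90 = 32.76 mg/L.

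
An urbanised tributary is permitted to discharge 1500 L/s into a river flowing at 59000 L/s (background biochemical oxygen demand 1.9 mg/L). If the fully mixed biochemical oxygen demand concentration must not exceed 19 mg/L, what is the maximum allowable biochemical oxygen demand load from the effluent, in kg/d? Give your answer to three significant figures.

89600 kg/d

Mass balance at the limit: 59000·1.900 + 1500·Cₑ = 60500·19 → Cₑ = 691.6 mg/L.
1500 L/s = 1.500 m³/s. Load = 1.500 m³/s × 691.6 g/m³ × 86 400 s/d = 89630 kg/d.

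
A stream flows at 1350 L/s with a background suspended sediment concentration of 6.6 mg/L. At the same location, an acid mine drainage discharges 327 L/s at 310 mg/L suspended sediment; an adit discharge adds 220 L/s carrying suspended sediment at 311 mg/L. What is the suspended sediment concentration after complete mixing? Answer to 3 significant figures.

94.2 mg/L

After mixing, C = (1350·6.600 + 327.0·310.0 + 220.0·311.0) / 1897 = 178700/1897 = 94.20 mg/L.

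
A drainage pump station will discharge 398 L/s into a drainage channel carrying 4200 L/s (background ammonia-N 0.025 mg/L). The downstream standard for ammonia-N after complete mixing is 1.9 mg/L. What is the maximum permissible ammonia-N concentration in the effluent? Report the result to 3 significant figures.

21.7 mg/L

At the limit, (Qr·Cr + Qe·Cₑ)/(Qr + Qe) = 1.9:
Cₑ = (4598·1.9 − 4200·0.02500) / 398.0 = 21.69 mg/L.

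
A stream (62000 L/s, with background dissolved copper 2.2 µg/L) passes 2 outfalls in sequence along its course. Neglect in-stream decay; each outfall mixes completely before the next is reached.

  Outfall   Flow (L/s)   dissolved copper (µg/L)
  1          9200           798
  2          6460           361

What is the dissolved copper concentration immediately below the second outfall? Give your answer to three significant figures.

126 µg/L

After outfall 1: Q = 62000 + 9200 = 71200 L/s; C = (62000·2.200 + 9200·798.0)/71200 = 105.0 µg/L.
After outfall 2: Q = 71200 + 6460 = 77660 L/s; C = (71200·105.0 + 6460·361.0)/77660 = 126.3 µg/L.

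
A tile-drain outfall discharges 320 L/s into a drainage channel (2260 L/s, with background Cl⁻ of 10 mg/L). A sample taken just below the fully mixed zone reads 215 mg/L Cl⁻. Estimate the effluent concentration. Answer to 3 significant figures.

Mass balance: 2260·10.00 + 320.0·Cₑ = 2580·215.0
→ Cₑ = (2580·215.0 − 2260·10.00) / 320.0 = 1663 mg/L.

1660 mg/L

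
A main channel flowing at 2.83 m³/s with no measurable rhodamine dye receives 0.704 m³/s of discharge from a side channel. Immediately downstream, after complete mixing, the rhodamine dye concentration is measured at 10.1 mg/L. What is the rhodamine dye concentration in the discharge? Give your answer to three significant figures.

Mass balance: 2.830·0 + 0.7040·Cₑ = 3.534·10.10
→ Cₑ = (3.534·10.10 − 2.830·0) / 0.7040 = 50.70 mg/L.

50.7 mg/L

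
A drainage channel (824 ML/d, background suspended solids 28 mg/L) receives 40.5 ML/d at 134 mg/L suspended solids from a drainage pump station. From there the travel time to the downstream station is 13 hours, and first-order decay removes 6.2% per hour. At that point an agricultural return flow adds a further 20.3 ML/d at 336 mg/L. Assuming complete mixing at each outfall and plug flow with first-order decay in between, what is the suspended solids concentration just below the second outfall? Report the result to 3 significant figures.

Conservation of mass: C = (824.0·28.00 + 40.50·134.0) / 864.5 = 28500/864.5 = 32.97 mg/L; combined flow 864.5 ML/d.
6.2%/h lost → k = −ln(1 − 0.062) = 0.06401 h⁻¹.
Applying C = C₀e^(−kt): 32.97 × 0.4351 = 14.35 mg/L.
Second outfall: C = (864.5·14.35 + 20.30·336.0)/884.8 = 21.72 mg/L.

21.7 mg/L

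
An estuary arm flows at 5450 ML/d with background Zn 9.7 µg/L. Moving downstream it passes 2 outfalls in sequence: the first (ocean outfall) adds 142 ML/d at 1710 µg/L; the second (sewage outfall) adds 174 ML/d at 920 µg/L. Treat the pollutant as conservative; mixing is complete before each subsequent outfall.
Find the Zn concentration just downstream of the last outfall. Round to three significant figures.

Outfall 1: combined Q = 5592 ML/d; C = (5450·9.700 + 142.0·1710)/5592 = 52.88 µg/L.
Outfall 2: combined Q = 5766 ML/d; C = (5592·52.88 + 174.0·920.0)/5766 = 79.04 µg/L.

79.0 µg/L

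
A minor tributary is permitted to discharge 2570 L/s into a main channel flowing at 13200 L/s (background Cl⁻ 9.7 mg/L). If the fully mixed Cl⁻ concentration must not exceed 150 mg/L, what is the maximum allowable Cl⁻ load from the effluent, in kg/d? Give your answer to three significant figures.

Mass balance at the limit: 13200·9.700 + 2570·Cₑ = 15770·150 → Cₑ = 870.6 mg/L.
2570 L/s = 2.570 m³/s. Load = 2.570 m³/s × 870.6 g/m³ × 86 400 s/d = 193300 kg/d.

193000 kg/d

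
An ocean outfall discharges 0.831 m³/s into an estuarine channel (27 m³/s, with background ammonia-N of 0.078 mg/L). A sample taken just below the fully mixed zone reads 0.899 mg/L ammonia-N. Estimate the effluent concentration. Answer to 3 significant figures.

Mass balance: 27.00·0.07800 + 0.8310·Cₑ = 27.83·0.8990
→ Cₑ = (27.83·0.8990 − 27.00·0.07800) / 0.8310 = 27.57 mg/L.

27.6 mg/L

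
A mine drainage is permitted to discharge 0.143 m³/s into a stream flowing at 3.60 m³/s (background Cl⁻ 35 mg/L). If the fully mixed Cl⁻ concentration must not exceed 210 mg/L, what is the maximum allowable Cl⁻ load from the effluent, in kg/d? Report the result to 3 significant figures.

57000 kg/d

Mass balance at the limit: 3.600·35.00 + 0.1430·Cₑ = 3.743·210 → Cₑ = 4616 mg/L.
Load = 0.1430 m³/s × 4616 g/m³ × 86 400 s/d = 57030 kg/d.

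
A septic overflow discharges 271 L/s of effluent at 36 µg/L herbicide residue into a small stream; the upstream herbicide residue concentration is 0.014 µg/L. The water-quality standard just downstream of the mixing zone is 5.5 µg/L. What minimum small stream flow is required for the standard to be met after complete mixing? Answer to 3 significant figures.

Set C_mix = 5.5: (Q·0.01400 + 271.0·36.00) / (Q + 271.0) = 5.5
→ Q = 271.0·(36.00 − 5.5)/(5.5 − 0.01400) = 1507 L/s.

1510 L/s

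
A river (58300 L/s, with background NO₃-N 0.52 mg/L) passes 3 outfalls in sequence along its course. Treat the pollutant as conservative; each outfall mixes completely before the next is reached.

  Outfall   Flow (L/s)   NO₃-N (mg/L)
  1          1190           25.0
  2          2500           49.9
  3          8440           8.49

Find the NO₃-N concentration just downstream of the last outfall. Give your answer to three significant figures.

3.64 mg/L

Below outfall 1: Q → 59490 L/s, C = (58300·0.5200 + 1190·25.00)/59490 = 1.010 mg/L.
Below outfall 2: Q → 61990 L/s, C = (59490·1.010 + 2500·49.90)/61990 = 2.981 mg/L.
Below outfall 3: Q → 70430 L/s, C = (61990·2.981 + 8440·8.490)/70430 = 3.642 mg/L.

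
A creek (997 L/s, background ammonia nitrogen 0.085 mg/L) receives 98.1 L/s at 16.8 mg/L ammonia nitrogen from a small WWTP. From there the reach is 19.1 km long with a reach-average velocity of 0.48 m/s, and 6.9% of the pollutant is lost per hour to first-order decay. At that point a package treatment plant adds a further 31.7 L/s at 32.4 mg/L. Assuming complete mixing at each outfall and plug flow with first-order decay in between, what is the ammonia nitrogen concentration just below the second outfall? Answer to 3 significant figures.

1.61 mg/L

Flow-weighted average: C = (997.0·0.08500 + 98.10·16.80) / 1095 = 1733/1095 = 1.582 mg/L; combined flow 1095 L/s.
Travel time t = 19.1·1000 / 0.48 = 39790 s = 11.05 h.
6.9%/h lost → k = −ln(1 − 0.069) = 0.07150 h⁻¹.
First-order decay: C = 1.582·exp(−k·t) = 1.582·0.4537 = 0.7180 mg/L.
At the second outfall, C = (1095·0.7180 + 31.70·32.40) / (1095 + 31.70) = 1.609 mg/L.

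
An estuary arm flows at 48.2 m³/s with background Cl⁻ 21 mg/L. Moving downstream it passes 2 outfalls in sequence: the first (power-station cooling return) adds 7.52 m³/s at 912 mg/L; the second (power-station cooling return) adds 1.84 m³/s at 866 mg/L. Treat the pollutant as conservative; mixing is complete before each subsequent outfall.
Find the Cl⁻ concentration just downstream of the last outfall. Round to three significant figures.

After outfall 1: Q = 48.20 + 7.520 = 55.72 m³/s; C = (48.20·21.00 + 7.520·912.0)/55.72 = 141.2 mg/L.
After outfall 2: Q = 55.72 + 1.840 = 57.56 m³/s; C = (55.72·141.2 + 1.840·866.0)/57.56 = 164.4 mg/L.

164 mg/L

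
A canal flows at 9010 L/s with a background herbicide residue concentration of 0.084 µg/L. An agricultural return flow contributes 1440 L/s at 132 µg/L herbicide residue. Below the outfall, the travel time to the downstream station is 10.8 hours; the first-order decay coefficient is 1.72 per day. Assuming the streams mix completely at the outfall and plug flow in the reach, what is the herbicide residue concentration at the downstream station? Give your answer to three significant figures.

Conservation of mass: C = (9010·0.08400 + 1440·132.0) / 10450 = 190800/10450 = 18.26 µg/L.
Decay over the reach: 18.26·exp(−kt) = 18.26·0.4612 = 8.422 µg/L.

8.42 µg/L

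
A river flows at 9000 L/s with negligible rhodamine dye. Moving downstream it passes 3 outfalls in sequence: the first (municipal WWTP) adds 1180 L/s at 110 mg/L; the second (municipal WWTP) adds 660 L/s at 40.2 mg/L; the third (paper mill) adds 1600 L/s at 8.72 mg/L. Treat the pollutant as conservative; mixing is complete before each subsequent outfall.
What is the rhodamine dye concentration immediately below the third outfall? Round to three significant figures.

After outfall 1: Q = 9000 + 1180 = 10180 L/s; C = (9000·0 + 1180·110.0)/10180 = 12.75 mg/L.
After outfall 2: Q = 10180 + 660.0 = 10840 L/s; C = (10180·12.75 + 660.0·40.20)/10840 = 14.42 mg/L.
After outfall 3: Q = 10840 + 1600 = 12440 L/s; C = (10840·14.42 + 1600·8.720)/12440 = 13.69 mg/L.

13.7 mg/L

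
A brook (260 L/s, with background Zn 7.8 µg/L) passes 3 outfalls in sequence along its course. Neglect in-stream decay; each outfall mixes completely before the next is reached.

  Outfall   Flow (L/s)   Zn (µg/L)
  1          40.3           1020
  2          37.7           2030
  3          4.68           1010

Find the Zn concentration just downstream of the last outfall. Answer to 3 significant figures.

Below outfall 1: Q → 300.3 L/s, C = (260.0·7.800 + 40.30·1020)/300.3 = 143.6 µg/L.
Below outfall 2: Q → 338.0 L/s, C = (300.3·143.6 + 37.70·2030)/338.0 = 354.0 µg/L.
Below outfall 3: Q → 342.7 L/s, C = (338.0·354.0 + 4.680·1010)/342.7 = 363.0 µg/L.

363 µg/L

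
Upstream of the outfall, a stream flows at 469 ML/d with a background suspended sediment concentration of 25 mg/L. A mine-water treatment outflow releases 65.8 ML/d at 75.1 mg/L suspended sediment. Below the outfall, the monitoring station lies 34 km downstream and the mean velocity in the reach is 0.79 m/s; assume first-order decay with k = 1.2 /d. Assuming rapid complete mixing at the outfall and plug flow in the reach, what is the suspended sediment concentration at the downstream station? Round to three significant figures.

17.1 mg/L

Mass balance: C = (469.0·25.00 + 65.80·75.10) / 534.8 = 16670/534.8 = 31.16 mg/L.
Travel time t = 34·1000 / 0.79 = 43040 s = 11.95 h.
After decay, C = 31.16 × e^(−kt) = 31.16 × 0.5500 = 17.14 mg/L.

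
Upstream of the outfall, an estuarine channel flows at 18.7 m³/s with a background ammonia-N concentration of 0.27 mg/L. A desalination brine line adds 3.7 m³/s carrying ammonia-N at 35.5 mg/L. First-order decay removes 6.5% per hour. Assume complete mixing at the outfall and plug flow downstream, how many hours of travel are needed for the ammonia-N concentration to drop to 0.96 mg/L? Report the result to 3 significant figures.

Flow-weighted average: C = (18.70·0.2700 + 3.700·35.50) / 22.40 = 136.4/22.40 = 6.089 mg/L.
6.5%/h lost → k = −ln(1 − 0.065) = 0.06721 h⁻¹.
6.089·exp(−k·t) = 0.96 → t = ln(6.089/0.96)/k = 98950 s = 27.49 h.

27.5 h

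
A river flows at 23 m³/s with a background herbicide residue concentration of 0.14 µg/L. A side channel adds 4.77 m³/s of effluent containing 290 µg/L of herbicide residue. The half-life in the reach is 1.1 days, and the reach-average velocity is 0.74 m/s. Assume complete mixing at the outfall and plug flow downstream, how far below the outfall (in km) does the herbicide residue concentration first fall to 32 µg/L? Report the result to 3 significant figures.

45.1 km

Mixed concentration C = ΣQC/ΣQ = (23.00·0.1400 + 4.770·290.0) / 27.77 = 1387/27.77 = 49.93 µg/L.
Half-life 1.1 d → k = ln 2 / 1.1 = 0.6301 d⁻¹.
Set 49.93·exp(−k·t) = 32 → t = ln(49.93/32)/k = 61000 s = 16.94 h.
Distance = v·t = 0.74·61000 = 45140 m = 45.14 km.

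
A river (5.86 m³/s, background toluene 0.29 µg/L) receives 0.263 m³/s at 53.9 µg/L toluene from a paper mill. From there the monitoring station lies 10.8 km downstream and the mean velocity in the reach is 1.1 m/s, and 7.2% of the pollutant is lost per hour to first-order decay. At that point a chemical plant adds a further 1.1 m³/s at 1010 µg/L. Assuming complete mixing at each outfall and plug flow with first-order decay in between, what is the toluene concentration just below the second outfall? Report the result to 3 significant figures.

After mixing, C = (5.860·0.2900 + 0.2630·53.90) / 6.123 = 15.88/6.123 = 2.593 µg/L; combined flow 6.123 m³/s.
Travel time t = 10.8·1000 / 1.1 = 9818 s = 2.727 h.
7.2%/h lost → k = −ln(1 − 0.072) = 0.07472 h⁻¹.
Decay over the reach: 2.593·exp(−kt) = 2.593·0.8156 = 2.115 µg/L.
At the second outfall, C = (6.123·2.115 + 1.100·1010) / (6.123 + 1.100) = 155.6 µg/L.

156 µg/L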